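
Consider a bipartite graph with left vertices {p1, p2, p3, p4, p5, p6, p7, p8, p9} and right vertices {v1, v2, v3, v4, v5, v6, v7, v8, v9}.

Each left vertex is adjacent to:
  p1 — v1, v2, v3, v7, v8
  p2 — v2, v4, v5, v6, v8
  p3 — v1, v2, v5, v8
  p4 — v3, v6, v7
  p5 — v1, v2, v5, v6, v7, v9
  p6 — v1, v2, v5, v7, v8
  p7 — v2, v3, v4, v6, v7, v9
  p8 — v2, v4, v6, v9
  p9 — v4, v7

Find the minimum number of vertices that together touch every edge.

9

The 9 edges p1–v2, p2–v5, p3–v8, p4–v6, p5–v9, p6–v1, p7–v3, p8–v4, p9–v7 form a matching, so any vertex cover needs at least 9 vertices (one per matched edge).
Conversely {p1, p2, p3, p4, p5, p6, p7, p8, p9} meets every edge and has exactly 9 vertices, so 9 is optimal.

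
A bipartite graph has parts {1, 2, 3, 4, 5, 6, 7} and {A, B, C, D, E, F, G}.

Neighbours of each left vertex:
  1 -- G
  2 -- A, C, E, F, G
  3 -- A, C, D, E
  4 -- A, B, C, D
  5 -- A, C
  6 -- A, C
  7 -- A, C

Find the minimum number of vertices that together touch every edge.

6

A maximum matching has 6 edges (e.g. 1–G, 2–E, 3–D, 4–B, 5–A, 6–C).
By König's theorem the minimum vertex cover has the same size. One such cover is {1, 2, 3, 4, A, C}.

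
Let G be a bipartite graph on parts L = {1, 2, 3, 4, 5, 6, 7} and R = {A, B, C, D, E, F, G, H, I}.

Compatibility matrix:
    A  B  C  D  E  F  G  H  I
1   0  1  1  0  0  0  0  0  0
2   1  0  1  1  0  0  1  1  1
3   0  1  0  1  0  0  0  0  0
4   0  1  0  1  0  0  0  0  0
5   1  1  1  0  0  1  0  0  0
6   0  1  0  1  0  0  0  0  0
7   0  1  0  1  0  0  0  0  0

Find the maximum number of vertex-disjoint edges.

5

One maximum matching: 1→C, 2→G, 3→D, 4→B, 5→F.
The set {3, 4, 6, 7} has only 2 neighbours ({B, D}), so by Hall's theorem at most 5 of the 7 left vertices can be matched.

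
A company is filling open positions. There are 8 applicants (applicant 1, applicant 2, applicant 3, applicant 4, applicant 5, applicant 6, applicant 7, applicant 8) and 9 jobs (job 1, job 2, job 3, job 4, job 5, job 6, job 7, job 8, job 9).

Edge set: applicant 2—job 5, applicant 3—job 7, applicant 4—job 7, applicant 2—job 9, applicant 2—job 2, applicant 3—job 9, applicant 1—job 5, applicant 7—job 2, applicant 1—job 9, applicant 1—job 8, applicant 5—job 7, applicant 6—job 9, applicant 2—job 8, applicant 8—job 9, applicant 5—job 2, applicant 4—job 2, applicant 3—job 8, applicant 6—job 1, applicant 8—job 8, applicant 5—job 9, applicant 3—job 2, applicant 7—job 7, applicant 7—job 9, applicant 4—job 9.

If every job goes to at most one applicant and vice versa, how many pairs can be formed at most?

For example, pair applicant 1–job 5, applicant 2–job 2, applicant 3–job 8, applicant 4–job 7, applicant 5–job 9, applicant 6–job 1.
The set {applicant 1, applicant 2, applicant 3, applicant 4, applicant 5, applicant 7, applicant 8} has only 5 neighbours ({job 2, job 5, job 7, job 8, job 9}), so by Hall's theorem at most 6 of the 8 applicants can be matched.

6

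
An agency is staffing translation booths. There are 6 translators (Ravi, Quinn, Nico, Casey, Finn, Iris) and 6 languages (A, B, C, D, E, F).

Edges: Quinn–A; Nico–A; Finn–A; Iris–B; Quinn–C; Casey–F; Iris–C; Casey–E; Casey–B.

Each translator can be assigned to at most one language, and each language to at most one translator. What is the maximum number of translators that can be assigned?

For example, pair Quinn–C, Nico–A, Casey–E, Iris–B.
The set {Ravi, Nico, Finn} has only 1 neighbour ({A}), so by Hall's theorem at most 4 of the 6 translators can be matched.

4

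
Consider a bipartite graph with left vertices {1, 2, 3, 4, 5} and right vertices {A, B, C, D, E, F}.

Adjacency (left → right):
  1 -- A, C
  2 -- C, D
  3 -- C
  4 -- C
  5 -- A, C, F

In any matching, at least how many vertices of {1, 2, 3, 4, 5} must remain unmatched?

A valid assignment of size 4: 1–A, 2–D, 3–C, 5–F.
The set {3, 4} has only 1 neighbour ({C}), so by Hall's theorem at most 4 of the 5 left vertices can be matched.
That matches 4 of the 5, leaving 1 unmatched; no matching can do better.

1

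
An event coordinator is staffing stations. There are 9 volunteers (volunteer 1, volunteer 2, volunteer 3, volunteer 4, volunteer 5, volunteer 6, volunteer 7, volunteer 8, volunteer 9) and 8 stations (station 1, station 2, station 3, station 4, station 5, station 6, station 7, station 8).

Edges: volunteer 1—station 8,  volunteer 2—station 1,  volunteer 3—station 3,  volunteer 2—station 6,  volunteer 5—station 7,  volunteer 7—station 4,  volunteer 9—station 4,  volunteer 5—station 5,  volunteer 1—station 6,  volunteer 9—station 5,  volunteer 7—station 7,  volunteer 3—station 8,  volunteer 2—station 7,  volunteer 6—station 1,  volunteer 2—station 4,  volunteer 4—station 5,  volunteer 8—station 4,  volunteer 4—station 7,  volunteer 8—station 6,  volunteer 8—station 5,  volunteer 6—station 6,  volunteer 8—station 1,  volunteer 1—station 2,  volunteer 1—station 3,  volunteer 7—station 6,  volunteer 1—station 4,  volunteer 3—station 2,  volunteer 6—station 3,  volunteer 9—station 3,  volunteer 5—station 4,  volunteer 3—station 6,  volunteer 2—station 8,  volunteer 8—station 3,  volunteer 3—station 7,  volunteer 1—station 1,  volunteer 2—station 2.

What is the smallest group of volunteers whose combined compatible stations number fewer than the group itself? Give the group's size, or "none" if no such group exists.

9

Take S = {volunteer 1, volunteer 2, volunteer 3, volunteer 4, volunteer 5, volunteer 6, volunteer 7, volunteer 8, volunteer 9}. Its neighbourhood is {station 1, station 2, station 3, station 4, station 5, station 6, station 7, station 8}, so |N(S)| = 8 < |S| = 9.
Every subset of size less than 9 has at least as many neighbours as members, so 9 is the minimum.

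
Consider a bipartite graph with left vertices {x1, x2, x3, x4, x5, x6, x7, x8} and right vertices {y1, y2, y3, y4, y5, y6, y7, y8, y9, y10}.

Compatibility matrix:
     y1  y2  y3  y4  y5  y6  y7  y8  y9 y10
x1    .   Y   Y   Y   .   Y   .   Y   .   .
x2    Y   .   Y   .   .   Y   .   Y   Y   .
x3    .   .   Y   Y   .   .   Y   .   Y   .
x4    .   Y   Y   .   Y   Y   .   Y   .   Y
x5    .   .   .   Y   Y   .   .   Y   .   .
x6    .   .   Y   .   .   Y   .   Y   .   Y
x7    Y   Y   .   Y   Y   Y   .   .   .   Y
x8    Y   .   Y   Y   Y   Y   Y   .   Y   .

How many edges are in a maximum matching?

8

A valid assignment of size 8: x1–y3, x2–y9, x3–y7, x4–y10, x5–y5, x6–y8, x7–y4, x8–y6.
All 8 left vertices are matched, so no larger matching exists.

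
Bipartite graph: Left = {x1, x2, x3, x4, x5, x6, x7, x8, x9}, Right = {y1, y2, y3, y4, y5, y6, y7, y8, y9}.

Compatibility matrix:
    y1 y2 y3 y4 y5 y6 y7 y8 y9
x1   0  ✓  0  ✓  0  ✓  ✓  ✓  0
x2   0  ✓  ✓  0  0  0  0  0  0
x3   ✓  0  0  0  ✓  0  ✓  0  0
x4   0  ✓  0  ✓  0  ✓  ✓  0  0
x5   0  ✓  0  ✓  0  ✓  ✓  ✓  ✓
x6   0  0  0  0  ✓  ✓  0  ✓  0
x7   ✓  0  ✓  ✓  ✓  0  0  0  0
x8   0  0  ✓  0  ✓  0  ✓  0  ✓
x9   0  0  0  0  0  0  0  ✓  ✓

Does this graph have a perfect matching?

For example, pair x1-y7, x2-y2, x3-y1, x4-y4, x5-y9, x6-y6, x7-y3, x8-y5, x9-y8.
All 9 left vertices are covered.

Yes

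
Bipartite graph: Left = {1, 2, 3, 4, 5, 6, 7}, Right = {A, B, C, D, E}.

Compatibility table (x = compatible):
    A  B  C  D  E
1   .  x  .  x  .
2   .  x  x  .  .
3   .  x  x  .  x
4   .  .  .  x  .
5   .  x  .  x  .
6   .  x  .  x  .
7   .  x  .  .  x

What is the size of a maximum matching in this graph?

A valid assignment of size 4: 1-B, 2-C, 3-E, 4-D.
The set {1, 2, 3, 4, 5, 6, 7} has only 4 neighbours ({B, C, D, E}), so by Hall's theorem at most 4 of the 7 left vertices can be matched.

4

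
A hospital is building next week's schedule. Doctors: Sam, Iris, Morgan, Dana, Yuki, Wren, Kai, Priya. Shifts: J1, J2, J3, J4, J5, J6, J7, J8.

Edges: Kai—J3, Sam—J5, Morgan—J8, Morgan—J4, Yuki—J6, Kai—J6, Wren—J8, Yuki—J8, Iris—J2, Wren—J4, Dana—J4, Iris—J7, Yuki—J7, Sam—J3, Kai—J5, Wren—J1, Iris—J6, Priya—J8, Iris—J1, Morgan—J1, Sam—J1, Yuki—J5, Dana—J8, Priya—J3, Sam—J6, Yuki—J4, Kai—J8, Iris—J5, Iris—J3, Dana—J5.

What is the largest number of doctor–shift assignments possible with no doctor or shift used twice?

For example, pair Sam→J5, Iris→J2, Morgan→J4, Dana→J8, Yuki→J7, Wren→J1, Kai→J6, Priya→J3.
This saturates every doctor, so 8 is the maximum.

8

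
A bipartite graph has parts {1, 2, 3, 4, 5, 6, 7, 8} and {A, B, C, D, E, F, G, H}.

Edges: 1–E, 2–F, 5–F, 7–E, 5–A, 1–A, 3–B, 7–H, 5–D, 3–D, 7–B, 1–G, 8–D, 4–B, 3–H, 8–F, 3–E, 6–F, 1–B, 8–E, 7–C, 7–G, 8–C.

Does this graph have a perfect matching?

No

The set {2, 6} has only 1 neighbour ({F}), so by Hall's theorem at most 7 of the 8 left vertices can be matched.
Hence no matching covers every left vertex.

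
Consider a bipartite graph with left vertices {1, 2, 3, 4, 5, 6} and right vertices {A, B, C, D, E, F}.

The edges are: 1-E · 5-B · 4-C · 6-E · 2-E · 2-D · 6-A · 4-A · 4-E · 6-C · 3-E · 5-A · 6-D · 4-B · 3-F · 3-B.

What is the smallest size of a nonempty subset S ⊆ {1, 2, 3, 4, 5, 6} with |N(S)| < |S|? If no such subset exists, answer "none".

A matching saturating every left vertex exists, for instance 1→E, 2→D, 3→F, 4→B, 5→A, 6→C.
By Hall's marriage theorem, this means |N(S)| ≥ |S| for every subset S, so no violating subset exists.

none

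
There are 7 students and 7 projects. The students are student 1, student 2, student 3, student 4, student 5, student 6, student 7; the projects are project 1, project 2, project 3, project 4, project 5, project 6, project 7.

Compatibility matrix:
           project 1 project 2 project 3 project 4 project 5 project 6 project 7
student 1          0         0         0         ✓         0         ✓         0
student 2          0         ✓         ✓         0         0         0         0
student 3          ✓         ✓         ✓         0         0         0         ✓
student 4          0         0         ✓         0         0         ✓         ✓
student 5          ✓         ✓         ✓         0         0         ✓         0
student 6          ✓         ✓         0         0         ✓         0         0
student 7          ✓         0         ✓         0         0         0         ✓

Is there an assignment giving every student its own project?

Yes

A valid assignment of size 7: student 1–project 4, student 2–project 2, student 3–project 1, student 4–project 6, student 5–project 3, student 6–project 5, student 7–project 7.
All 7 students are covered.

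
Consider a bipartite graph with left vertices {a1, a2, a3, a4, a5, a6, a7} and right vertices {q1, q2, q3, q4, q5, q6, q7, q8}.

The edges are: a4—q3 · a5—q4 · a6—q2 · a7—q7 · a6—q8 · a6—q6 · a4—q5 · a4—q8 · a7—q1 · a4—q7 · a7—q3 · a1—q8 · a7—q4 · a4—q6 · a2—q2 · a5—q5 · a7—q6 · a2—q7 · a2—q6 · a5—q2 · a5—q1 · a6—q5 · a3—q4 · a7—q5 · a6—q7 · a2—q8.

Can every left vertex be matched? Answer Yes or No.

For example, pair a1-q8, a2-q2, a3-q4, a4-q3, a5-q5, a6-q7, a7-q6.
All 7 left vertices are covered.

Yes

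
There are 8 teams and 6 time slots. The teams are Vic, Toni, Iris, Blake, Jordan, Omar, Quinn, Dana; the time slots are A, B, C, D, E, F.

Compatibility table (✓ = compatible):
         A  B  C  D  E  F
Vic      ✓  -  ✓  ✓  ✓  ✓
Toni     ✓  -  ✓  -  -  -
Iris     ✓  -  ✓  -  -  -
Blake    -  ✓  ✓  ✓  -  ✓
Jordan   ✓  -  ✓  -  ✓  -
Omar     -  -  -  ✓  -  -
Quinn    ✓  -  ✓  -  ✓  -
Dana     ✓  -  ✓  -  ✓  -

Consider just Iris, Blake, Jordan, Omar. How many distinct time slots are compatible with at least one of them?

The union of neighbours of {Iris, Blake, Jordan, Omar} is {A, B, C, D, E, F}, which has 6 elements.
Since |N(S)| = 6 ≥ |S| = 4, Hall's condition holds for this subset.

6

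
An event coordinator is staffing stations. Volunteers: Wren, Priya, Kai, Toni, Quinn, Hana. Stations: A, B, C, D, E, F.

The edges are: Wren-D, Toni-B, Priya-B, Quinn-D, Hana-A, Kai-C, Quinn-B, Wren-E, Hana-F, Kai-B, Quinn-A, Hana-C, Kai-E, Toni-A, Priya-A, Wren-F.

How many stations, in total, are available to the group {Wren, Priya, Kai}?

6

The union of neighbours of {Wren, Priya, Kai} is {A, B, C, D, E, F}, which has 6 elements.
Since |N(S)| = 6 ≥ |S| = 3, Hall's condition holds for this subset.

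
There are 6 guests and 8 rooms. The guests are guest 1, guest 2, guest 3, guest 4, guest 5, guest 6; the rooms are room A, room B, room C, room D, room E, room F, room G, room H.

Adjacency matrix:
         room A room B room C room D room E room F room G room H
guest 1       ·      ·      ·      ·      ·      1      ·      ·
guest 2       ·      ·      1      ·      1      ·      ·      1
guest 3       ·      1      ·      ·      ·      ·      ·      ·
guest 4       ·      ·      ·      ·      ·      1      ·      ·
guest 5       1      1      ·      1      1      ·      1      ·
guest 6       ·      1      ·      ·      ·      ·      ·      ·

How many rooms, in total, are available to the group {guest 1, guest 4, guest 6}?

The union of neighbours of {guest 1, guest 4, guest 6} is {room B, room F}, which has 2 elements.
Since |N(S)| = 2 < |S| = 3, Hall's condition fails for this subset.

2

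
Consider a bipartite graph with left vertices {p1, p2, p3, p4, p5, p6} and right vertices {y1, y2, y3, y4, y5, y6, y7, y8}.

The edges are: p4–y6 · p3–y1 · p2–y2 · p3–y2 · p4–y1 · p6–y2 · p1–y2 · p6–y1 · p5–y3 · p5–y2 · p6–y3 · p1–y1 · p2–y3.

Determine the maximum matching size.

4

For example, pair p1→y2, p2→y3, p3→y1, p4→y6.
The set {p1, p2, p3, p5, p6} has only 3 neighbours ({y1, y2, y3}), so by Hall's theorem at most 4 of the 6 left vertices can be matched.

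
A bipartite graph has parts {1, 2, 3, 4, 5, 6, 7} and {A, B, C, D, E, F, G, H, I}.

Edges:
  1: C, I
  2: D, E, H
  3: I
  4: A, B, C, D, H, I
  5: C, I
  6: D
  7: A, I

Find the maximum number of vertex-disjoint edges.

A valid assignment of size 6: 1→C, 2→E, 3→I, 4→H, 6→D, 7→A.
The set {1, 3, 5} has only 2 neighbours ({C, I}), so by Hall's theorem at most 6 of the 7 left vertices can be matched.

6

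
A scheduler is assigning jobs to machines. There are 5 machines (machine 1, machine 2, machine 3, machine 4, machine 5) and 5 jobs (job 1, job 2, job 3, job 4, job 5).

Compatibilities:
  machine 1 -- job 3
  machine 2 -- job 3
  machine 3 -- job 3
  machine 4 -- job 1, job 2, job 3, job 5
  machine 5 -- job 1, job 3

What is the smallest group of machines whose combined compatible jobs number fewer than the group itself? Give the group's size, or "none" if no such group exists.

2

Take S = {machine 1, machine 2}. Its neighbourhood is {job 3}, so |N(S)| = 1 < |S| = 2.
No single vertex violates Hall's condition since each has at least one neighbour, so 2 is the minimum.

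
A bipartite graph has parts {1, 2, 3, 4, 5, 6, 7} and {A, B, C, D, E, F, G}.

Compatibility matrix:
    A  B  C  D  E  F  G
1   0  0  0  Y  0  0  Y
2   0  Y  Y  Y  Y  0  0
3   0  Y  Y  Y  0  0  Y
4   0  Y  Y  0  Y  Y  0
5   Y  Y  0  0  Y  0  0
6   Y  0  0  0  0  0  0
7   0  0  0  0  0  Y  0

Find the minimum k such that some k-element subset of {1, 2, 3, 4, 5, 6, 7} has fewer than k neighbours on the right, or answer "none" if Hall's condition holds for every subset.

A matching saturating every left vertex exists, for instance 1→D, 2→C, 3→G, 4→E, 5→B, 6→A, 7→F.
By Hall's marriage theorem, this means |N(S)| ≥ |S| for every subset S, so no violating subset exists.

none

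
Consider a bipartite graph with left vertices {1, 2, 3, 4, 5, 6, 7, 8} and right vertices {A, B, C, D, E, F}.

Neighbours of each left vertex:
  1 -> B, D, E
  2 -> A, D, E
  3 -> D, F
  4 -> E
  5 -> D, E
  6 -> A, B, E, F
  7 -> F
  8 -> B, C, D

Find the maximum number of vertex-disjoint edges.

6

For example, pair 1→B, 2→A, 3→F, 4→E, 5→D, 8→C.
The set {1, 2, 3, 4, 5, 6, 7} has only 5 neighbours ({A, B, D, E, F}), so by Hall's theorem at most 6 of the 8 left vertices can be matched.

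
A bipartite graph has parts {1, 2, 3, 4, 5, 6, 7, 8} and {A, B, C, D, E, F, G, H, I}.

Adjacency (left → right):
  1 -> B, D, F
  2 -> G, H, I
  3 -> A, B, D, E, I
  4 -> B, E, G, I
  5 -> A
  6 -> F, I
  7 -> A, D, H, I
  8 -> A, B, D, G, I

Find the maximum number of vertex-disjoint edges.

A valid assignment of size 8: 1–B, 2–H, 3–D, 4–E, 5–A, 6–F, 7–I, 8–G.
This saturates every left vertex, so 8 is the maximum.

8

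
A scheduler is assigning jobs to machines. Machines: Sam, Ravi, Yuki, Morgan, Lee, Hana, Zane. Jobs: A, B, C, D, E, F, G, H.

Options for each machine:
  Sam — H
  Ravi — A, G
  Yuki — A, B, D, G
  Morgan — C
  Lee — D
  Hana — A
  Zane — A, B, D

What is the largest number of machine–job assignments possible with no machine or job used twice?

6

A valid assignment of size 6: Sam→H, Ravi→G, Yuki→B, Morgan→C, Lee→D, Hana→A.
The set {Ravi, Yuki, Lee, Hana, Zane} has only 4 neighbours ({A, B, D, G}), so by Hall's theorem at most 6 of the 7 machines can be matched.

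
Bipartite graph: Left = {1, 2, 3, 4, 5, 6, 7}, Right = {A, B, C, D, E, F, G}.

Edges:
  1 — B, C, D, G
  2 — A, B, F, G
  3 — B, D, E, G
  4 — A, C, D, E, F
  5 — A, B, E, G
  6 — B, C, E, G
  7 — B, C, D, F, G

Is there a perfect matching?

A valid assignment of size 7: 1-B, 2-F, 3-D, 4-C, 5-A, 6-E, 7-G.
Every left vertex is matched, so this is a perfect matching.

Yes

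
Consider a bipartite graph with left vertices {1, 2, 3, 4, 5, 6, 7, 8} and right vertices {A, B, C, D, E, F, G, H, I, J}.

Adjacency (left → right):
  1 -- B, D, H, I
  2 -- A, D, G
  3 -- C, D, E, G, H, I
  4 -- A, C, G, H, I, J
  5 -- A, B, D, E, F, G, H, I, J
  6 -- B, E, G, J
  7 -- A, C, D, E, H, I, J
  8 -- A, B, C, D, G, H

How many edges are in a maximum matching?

8

One maximum matching: 1–H, 2–D, 3–I, 4–J, 5–E, 6–B, 7–A, 8–G.
All 8 left vertices are matched, so no larger matching exists.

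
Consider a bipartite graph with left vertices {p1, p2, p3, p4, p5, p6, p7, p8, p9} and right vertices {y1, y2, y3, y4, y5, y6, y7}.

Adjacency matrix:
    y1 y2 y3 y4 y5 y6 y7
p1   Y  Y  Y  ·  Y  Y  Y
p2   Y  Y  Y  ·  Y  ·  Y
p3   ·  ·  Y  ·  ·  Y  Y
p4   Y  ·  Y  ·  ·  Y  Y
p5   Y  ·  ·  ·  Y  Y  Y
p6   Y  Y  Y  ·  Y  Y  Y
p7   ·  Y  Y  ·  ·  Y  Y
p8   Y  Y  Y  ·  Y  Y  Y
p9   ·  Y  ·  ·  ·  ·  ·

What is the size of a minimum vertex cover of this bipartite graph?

The 6 edges p1–y7, p2–y2, p3–y3, p4–y1, p5–y5, p6–y6 form a matching, so any vertex cover needs at least 6 vertices (one per matched edge).
Conversely {y1, y2, y3, y5, y6, y7} meets every edge and has exactly 6 vertices, so 6 is optimal.

6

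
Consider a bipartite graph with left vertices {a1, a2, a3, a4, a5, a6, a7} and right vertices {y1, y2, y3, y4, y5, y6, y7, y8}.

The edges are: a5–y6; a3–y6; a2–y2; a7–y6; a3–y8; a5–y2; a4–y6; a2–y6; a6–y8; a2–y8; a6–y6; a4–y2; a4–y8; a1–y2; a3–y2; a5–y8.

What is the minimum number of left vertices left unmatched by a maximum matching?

4

For example, pair a1–y2, a2–y6, a3–y8.
The set {a1, a2, a3, a4, a5, a6, a7} has only 3 neighbours ({y2, y6, y8}), so by Hall's theorem at most 3 of the 7 left vertices can be matched.
That matches 3 of the 7, leaving 4 unmatched; no matching can do better.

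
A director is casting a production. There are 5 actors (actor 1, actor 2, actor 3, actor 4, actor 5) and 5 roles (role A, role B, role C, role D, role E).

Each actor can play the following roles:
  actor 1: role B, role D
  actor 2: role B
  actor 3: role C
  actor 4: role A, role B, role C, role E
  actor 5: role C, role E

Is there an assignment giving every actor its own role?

One maximum matching: actor 1→role D, actor 2→role B, actor 3→role C, actor 4→role A, actor 5→role E.
All 5 actors are covered.

Yes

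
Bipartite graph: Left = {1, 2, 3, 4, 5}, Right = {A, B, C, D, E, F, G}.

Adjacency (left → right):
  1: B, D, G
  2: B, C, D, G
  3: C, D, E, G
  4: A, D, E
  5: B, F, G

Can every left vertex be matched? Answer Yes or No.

Yes

A valid assignment of size 5: 1→D, 2→G, 3→C, 4→E, 5→B.
Every left vertex is matched, so this matching saturates all of them.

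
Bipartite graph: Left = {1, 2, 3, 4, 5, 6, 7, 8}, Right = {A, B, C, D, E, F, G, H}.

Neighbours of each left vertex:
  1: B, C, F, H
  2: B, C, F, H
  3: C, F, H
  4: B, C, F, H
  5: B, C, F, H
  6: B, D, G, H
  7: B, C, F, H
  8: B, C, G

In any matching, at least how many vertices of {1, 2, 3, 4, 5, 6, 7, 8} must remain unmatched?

2

A valid assignment of size 6: 1→F, 2→H, 3→C, 4→B, 6→D, 8→G.
The set {1, 2, 3, 4, 5, 7} has only 4 neighbours ({B, C, F, H}), so by Hall's theorem at most 6 of the 8 left vertices can be matched.
That matches 6 of the 8, leaving 2 unmatched; no matching can do better.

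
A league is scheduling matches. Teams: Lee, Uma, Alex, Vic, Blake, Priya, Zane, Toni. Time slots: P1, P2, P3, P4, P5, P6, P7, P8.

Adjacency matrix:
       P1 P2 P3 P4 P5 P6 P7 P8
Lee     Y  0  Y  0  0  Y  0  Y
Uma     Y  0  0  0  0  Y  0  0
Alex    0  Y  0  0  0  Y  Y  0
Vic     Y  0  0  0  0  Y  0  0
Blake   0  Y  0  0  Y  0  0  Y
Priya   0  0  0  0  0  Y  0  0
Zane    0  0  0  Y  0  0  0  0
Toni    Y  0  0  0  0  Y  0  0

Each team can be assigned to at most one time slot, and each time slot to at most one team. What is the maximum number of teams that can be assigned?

6

One maximum matching: Lee–P8, Uma–P6, Alex–P7, Vic–P1, Blake–P5, Zane–P4.
The set {Uma, Vic, Priya, Toni} has only 2 neighbours ({P1, P6}), so by Hall's theorem at most 6 of the 8 teams can be matched.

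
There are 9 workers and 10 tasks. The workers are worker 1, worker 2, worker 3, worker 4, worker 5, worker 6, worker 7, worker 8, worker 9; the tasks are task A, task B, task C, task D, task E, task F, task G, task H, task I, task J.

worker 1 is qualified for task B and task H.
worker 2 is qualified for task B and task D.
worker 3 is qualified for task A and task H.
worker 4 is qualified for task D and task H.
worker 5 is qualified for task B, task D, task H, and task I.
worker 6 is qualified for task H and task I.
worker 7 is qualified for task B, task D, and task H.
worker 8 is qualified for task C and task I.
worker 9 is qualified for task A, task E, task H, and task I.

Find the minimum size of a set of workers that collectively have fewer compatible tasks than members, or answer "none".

Take S = {worker 1, worker 2, worker 4, worker 7}. Its neighbourhood is {task B, task D, task H}, so |N(S)| = 3 < |S| = 4.
Every subset of size less than 4 has at least as many neighbours as members, so 4 is the minimum.

4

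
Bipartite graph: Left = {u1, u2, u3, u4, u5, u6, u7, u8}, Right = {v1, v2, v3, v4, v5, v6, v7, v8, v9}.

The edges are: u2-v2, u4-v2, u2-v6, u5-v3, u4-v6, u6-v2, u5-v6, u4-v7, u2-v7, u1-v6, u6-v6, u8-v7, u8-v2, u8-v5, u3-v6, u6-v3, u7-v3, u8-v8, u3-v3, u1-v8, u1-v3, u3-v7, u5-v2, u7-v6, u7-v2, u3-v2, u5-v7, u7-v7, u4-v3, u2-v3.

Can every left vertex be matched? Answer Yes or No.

No

The set {u2, u3, u4, u5, u6, u7} has only 4 neighbours ({v2, v3, v6, v7}), so by Hall's theorem at most 6 of the 8 left vertices can be matched.
Hence no matching covers every left vertex.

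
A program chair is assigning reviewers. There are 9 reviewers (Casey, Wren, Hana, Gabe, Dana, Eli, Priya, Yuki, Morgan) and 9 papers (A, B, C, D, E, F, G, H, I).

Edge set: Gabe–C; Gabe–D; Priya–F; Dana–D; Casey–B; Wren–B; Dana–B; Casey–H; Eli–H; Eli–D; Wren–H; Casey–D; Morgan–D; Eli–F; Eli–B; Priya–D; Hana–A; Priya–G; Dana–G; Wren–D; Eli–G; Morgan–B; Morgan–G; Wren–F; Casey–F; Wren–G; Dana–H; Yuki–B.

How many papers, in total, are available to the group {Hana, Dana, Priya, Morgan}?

The union of neighbours of {Hana, Dana, Priya, Morgan} is {A, B, D, F, G, H}, which has 6 elements.
Since |N(S)| = 6 ≥ |S| = 4, Hall's condition holds for this subset.

6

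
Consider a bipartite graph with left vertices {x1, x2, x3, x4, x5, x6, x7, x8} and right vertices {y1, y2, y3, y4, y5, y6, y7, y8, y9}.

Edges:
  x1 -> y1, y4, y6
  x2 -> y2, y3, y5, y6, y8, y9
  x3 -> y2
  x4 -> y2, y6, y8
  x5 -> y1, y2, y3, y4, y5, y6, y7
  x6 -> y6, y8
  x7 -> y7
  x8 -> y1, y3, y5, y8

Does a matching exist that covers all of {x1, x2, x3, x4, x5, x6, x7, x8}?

One maximum matching: x1–y1, x2–y9, x3–y2, x4–y6, x5–y4, x6–y8, x7–y7, x8–y3.
All 8 left vertices are covered.

Yes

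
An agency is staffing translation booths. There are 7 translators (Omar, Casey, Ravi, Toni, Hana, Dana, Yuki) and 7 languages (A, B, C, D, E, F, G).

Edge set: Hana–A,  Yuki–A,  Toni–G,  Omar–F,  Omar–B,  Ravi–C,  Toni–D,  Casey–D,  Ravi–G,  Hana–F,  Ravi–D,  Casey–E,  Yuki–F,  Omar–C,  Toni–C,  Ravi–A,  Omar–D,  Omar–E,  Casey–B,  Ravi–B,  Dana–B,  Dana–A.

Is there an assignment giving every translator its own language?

A valid assignment of size 7: Omar-E, Casey-D, Ravi-G, Toni-C, Hana-A, Dana-B, Yuki-F.
All 7 translators are covered.

Yes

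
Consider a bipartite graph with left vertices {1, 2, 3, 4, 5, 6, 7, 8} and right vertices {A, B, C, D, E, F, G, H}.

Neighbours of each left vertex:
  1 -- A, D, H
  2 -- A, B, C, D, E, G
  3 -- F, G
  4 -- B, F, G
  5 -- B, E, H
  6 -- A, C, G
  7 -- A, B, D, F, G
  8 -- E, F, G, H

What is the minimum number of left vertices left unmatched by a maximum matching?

0

One maximum matching: 1–D, 2–A, 3–F, 4–B, 5–E, 6–C, 7–G, 8–H.
All 8 left vertices are matched, so no larger matching exists.
That matches 8 of the 8, leaving 0 unmatched; no matching can do better.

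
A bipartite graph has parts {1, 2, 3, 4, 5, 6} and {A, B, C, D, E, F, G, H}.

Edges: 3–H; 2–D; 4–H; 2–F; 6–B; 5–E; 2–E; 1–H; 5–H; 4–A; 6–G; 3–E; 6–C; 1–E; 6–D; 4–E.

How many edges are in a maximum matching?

For example, pair 1–H, 2–D, 3–E, 4–A, 6–B.
The set {1, 3, 5} has only 2 neighbours ({E, H}), so by Hall's theorem at most 5 of the 6 left vertices can be matched.

5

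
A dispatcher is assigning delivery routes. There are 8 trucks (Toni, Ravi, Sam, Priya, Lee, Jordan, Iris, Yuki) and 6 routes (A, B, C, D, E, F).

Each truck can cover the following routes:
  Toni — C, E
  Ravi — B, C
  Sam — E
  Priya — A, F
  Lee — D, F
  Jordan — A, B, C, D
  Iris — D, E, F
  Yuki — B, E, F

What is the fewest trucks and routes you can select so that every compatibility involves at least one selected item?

A maximum matching has 6 edges (e.g. Toni–C, Ravi–B, Sam–E, Priya–A, Lee–F, Jordan–D).
By König's theorem the minimum vertex cover has the same size. One such cover is {A, B, C, D, E, F}.

6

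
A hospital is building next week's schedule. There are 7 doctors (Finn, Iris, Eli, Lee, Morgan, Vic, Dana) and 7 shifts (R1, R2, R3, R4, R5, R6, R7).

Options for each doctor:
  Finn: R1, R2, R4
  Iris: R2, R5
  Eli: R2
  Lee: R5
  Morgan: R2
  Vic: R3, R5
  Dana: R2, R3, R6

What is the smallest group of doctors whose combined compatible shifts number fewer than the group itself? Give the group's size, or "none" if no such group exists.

Take S = {Eli, Morgan}. Its neighbourhood is {R2}, so |N(S)| = 1 < |S| = 2.
No single vertex violates Hall's condition since each has at least one neighbour, so 2 is the minimum.

2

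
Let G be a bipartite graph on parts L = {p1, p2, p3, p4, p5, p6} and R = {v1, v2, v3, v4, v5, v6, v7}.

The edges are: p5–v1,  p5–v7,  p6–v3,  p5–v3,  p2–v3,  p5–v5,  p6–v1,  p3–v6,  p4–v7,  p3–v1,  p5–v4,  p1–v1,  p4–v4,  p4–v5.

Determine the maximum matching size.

For example, pair p1→v1, p2→v3, p3→v6, p4→v7, p5→v4.
The set {p1, p2, p6} has only 2 neighbours ({v1, v3}), so by Hall's theorem at most 5 of the 6 left vertices can be matched.

5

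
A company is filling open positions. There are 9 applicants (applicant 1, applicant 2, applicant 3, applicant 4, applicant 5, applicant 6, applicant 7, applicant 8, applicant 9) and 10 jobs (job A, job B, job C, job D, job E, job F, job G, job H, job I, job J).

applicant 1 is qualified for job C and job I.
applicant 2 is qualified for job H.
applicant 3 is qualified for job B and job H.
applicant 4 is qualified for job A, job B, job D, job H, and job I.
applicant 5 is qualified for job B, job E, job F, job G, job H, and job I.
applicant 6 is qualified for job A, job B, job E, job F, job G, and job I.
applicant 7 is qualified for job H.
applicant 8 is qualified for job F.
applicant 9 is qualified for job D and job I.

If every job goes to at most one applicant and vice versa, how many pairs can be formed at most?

8

One maximum matching: applicant 1→job C, applicant 2→job H, applicant 3→job B, applicant 4→job D, applicant 5→job G, applicant 6→job A, applicant 8→job F, applicant 9→job I.
The set {applicant 2, applicant 7} has only 1 neighbour ({job H}), so by Hall's theorem at most 8 of the 9 applicants can be matched.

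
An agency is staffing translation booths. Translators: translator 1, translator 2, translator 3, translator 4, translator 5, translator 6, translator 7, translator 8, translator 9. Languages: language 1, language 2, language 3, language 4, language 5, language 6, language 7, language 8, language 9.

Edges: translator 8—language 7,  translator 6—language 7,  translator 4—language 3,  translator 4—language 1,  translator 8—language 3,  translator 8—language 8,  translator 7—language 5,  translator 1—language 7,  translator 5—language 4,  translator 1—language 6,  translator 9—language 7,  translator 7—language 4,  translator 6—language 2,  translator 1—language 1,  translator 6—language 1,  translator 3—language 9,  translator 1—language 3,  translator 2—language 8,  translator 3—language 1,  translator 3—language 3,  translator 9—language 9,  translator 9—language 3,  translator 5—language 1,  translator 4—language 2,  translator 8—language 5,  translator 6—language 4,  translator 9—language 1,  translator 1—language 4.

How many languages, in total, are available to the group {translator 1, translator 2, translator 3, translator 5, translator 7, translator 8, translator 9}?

8

The union of neighbours of {translator 1, translator 2, translator 3, translator 5, translator 7, translator 8, translator 9} is {language 1, language 3, language 4, language 5, language 6, language 7, language 8, language 9}, which has 8 elements.
Since |N(S)| = 8 ≥ |S| = 7, Hall's condition holds for this subset.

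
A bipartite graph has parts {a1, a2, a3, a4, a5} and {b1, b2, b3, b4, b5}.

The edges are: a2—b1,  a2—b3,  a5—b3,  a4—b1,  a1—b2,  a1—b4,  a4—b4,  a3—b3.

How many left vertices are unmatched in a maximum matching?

One maximum matching: a1–b2, a2–b1, a3–b3, a4–b4.
The set {a3, a5} has only 1 neighbour ({b3}), so by Hall's theorem at most 4 of the 5 left vertices can be matched.
That matches 4 of the 5, leaving 1 unmatched; no matching can do better.

1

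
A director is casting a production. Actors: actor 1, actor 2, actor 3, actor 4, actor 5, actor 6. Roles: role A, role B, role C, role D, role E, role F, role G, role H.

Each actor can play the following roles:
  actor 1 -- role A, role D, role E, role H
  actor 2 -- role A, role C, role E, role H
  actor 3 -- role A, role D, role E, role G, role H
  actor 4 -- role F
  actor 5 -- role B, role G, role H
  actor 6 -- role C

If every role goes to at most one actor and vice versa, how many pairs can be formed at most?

One maximum matching: actor 1–role D, actor 2–role E, actor 3–role H, actor 4–role F, actor 5–role G, actor 6–role C.
All 6 actors are matched, so no larger matching exists.

6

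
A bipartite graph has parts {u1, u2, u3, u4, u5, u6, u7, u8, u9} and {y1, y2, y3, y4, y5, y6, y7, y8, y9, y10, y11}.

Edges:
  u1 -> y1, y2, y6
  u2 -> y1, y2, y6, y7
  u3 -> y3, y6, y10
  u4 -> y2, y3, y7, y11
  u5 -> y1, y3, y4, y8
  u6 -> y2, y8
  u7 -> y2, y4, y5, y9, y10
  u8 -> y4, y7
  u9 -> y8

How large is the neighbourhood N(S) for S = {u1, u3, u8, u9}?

The union of neighbours of {u1, u3, u8, u9} is {y1, y2, y3, y4, y6, y7, y8, y10}, which has 8 elements.
Since |N(S)| = 8 ≥ |S| = 4, Hall's condition holds for this subset.

8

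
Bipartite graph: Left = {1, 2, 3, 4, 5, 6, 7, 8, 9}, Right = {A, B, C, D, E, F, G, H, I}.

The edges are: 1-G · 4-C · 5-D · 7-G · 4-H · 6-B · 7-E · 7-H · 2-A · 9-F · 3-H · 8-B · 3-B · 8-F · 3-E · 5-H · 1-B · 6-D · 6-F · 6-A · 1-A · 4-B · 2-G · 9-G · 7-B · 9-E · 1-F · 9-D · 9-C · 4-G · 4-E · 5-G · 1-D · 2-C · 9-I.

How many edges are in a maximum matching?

A valid assignment of size 9: 1→A, 2→C, 3→H, 4→G, 5→D, 6→F, 7→E, 8→B, 9→I.
This saturates every left vertex, so 9 is the maximum.

9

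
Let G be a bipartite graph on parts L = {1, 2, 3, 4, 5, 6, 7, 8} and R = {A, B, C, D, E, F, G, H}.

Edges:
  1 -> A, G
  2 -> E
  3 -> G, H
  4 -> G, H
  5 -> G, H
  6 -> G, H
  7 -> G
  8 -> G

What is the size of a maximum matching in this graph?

4

One maximum matching: 1-A, 2-E, 3-H, 4-G.
The set {3, 4, 5, 6, 7, 8} has only 2 neighbours ({G, H}), so by Hall's theorem at most 4 of the 8 left vertices can be matched.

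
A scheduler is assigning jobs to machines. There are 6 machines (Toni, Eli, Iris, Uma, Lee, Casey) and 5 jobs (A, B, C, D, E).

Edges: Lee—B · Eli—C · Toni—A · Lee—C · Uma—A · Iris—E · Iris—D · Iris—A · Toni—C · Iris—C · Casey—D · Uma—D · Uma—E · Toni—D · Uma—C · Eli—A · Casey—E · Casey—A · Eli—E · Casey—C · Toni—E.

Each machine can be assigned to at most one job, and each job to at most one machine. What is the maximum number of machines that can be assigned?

For example, pair Toni→D, Eli→A, Iris→C, Uma→E, Lee→B.
The set {Toni, Eli, Iris, Uma, Casey} has only 4 neighbours ({A, C, D, E}), so by Hall's theorem at most 5 of the 6 machines can be matched.

5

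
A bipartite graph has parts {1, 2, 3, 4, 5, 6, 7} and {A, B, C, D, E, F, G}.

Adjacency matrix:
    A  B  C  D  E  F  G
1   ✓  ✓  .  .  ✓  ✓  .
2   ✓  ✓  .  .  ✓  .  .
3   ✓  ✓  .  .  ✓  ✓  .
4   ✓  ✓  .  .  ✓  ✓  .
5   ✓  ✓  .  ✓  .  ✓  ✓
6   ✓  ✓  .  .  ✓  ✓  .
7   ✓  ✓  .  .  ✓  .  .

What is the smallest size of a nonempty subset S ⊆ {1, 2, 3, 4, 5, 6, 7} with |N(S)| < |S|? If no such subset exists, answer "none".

Take S = {1, 2, 3, 4, 6}. Its neighbourhood is {A, B, E, F}, so |N(S)| = 4 < |S| = 5.
Every subset of size less than 5 has at least as many neighbours as members, so 5 is the minimum.

5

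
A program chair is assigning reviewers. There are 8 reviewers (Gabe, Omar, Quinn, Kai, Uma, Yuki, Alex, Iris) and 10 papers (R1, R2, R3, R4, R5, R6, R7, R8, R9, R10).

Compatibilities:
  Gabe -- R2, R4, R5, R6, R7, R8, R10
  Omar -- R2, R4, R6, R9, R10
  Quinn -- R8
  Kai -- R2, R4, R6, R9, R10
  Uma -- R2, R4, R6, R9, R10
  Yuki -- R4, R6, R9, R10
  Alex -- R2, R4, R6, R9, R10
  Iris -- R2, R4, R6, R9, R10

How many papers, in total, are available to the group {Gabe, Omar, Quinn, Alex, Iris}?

The union of neighbours of {Gabe, Omar, Quinn, Alex, Iris} is {R2, R4, R5, R6, R7, R8, R9, R10}, which has 8 elements.
Since |N(S)| = 8 ≥ |S| = 5, Hall's condition holds for this subset.

8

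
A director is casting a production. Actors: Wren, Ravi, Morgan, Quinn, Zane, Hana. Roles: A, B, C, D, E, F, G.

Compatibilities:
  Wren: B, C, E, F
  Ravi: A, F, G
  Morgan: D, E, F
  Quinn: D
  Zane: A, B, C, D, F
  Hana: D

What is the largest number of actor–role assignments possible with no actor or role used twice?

5

A valid assignment of size 5: Wren–B, Ravi–F, Morgan–E, Quinn–D, Zane–A.
The set {Quinn, Hana} has only 1 neighbour ({D}), so by Hall's theorem at most 5 of the 6 actors can be matched.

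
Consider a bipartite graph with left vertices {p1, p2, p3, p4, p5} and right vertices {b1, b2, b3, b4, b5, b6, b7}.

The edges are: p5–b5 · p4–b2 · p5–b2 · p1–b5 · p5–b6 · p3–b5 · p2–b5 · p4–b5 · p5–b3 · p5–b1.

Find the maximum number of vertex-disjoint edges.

3

A valid assignment of size 3: p1–b5, p4–b2, p5–b1.
The set {p1, p2, p3} has only 1 neighbour ({b5}), so by Hall's theorem at most 3 of the 5 left vertices can be matched.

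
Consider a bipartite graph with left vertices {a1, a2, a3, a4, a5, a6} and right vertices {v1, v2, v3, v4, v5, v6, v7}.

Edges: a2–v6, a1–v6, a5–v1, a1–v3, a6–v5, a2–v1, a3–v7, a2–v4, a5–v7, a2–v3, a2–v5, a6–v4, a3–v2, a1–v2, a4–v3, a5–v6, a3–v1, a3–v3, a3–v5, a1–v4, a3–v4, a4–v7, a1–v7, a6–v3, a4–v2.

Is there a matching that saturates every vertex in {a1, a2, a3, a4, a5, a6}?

One maximum matching: a1–v2, a2–v3, a3–v1, a4–v7, a5–v6, a6–v4.
All 6 left vertices are covered.

Yes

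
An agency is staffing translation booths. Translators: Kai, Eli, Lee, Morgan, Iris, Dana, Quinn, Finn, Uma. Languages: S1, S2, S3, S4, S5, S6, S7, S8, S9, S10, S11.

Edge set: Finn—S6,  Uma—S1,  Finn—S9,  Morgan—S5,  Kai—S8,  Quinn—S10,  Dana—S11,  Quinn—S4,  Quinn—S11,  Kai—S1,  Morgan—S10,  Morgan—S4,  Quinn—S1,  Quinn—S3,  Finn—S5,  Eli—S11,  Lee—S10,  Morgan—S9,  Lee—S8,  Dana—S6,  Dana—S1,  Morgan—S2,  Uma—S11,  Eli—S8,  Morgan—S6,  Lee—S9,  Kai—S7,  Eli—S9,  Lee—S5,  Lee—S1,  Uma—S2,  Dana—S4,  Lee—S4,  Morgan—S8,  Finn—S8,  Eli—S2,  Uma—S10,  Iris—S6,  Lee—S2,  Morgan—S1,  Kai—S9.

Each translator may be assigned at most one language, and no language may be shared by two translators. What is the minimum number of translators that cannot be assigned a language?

0

One maximum matching: Kai–S7, Eli–S8, Lee–S1, Morgan–S4, Iris–S6, Dana–S11, Quinn–S3, Finn–S9, Uma–S2.
All 9 translators are matched, so no larger matching exists.
That matches 9 of the 9, leaving 0 unmatched; no matching can do better.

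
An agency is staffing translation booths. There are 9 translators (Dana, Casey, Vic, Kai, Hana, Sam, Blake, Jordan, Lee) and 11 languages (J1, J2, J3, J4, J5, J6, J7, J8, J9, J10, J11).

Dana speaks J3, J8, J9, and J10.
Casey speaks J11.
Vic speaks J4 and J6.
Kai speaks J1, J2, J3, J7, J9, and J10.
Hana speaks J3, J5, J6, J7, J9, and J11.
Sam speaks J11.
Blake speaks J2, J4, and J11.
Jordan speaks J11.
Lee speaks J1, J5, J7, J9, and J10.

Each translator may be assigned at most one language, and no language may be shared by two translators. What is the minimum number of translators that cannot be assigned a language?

2

For example, pair Dana→J10, Casey→J11, Vic→J6, Kai→J2, Hana→J7, Blake→J4, Lee→J9.
The set {Casey, Sam, Jordan} has only 1 neighbour ({J11}), so by Hall's theorem at most 7 of the 9 translators can be matched.
That matches 7 of the 9, leaving 2 unmatched; no matching can do better.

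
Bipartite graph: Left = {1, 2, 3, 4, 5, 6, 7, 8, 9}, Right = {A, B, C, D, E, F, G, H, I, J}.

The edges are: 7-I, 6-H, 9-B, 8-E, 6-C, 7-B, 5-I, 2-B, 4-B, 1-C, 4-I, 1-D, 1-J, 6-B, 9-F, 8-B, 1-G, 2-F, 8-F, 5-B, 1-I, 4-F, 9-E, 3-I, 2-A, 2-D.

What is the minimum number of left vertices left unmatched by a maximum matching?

For example, pair 1→J, 2→D, 3→I, 4→F, 5→B, 6→C, 8→E.
The set {3, 4, 5, 7, 8, 9} has only 4 neighbours ({B, E, F, I}), so by Hall's theorem at most 7 of the 9 left vertices can be matched.
That matches 7 of the 9, leaving 2 unmatched; no matching can do better.

2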